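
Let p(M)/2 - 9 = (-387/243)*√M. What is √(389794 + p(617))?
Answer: √(31574772 - 258*√617)/9 ≈ 624.29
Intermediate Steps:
p(M) = 18 - 86*√M/27 (p(M) = 18 + 2*((-387/243)*√M) = 18 + 2*((-387*1/243)*√M) = 18 + 2*(-43*√M/27) = 18 - 86*√M/27)
√(389794 + p(617)) = √(389794 + (18 - 86*√617/27)) = √(389812 - 86*√617/27)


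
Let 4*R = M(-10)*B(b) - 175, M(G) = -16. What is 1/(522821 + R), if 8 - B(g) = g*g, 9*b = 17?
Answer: 324/169374085 ≈ 1.9129e-6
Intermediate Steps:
b = 17/9 (b = (1/9)*17 = 17/9 ≈ 1.8889)
B(g) = 8 - g**2 (B(g) = 8 - g*g = 8 - g**2)
R = -19919/324 (R = (-16*(8 - (17/9)**2) - 175)/4 = (-16*(8 - 1*289/81) - 175)/4 = (-16*(8 - 289/81) - 175)/4 = (-16*359/81 - 175)/4 = (-5744/81 - 175)/4 = (1/4)*(-19919/81) = -19919/324 ≈ -61.478)
1/(522821 + R) = 1/(522821 - 19919/324) = 1/(169374085/324) = 324/169374085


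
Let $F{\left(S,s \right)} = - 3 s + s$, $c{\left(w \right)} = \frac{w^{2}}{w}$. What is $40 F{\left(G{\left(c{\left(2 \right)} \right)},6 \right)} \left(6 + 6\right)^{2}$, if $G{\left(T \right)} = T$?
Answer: $-69120$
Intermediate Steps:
$c{\left(w \right)} = w$
$F{\left(S,s \right)} = - 2 s$
$40 F{\left(G{\left(c{\left(2 \right)} \right)},6 \right)} \left(6 + 6\right)^{2} = 40 \left(\left(-2\right) 6\right) \left(6 + 6\right)^{2} = 40 \left(-12\right) 12^{2} = \left(-480\right) 144 = -69120$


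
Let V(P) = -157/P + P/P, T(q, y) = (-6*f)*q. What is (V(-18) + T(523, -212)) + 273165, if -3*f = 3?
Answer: 4973629/18 ≈ 2.7631e+5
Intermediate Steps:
f = -1 (f = -1/3*3 = -1)
T(q, y) = 6*q (T(q, y) = (-6*(-1))*q = 6*q)
V(P) = 1 - 157/P (V(P) = -157/P + 1 = 1 - 157/P)
(V(-18) + T(523, -212)) + 273165 = ((-157 - 18)/(-18) + 6*523) + 273165 = (-1/18*(-175) + 3138) + 273165 = (175/18 + 3138) + 273165 = 56659/18 + 273165 = 4973629/18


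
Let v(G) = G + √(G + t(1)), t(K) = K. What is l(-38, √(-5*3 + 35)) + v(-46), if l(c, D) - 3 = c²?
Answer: 1401 + 3*I*√5 ≈ 1401.0 + 6.7082*I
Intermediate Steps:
v(G) = G + √(1 + G) (v(G) = G + √(G + 1) = G + √(1 + G))
l(c, D) = 3 + c²
l(-38, √(-5*3 + 35)) + v(-46) = (3 + (-38)²) + (-46 + √(1 - 46)) = (3 + 1444) + (-46 + √(-45)) = 1447 + (-46 + 3*I*√5) = 1401 + 3*I*√5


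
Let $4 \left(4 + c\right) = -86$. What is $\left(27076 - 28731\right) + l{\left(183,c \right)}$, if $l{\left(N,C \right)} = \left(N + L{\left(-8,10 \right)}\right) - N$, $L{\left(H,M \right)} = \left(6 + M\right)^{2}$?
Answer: $-1399$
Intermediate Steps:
$c = - \frac{51}{2}$ ($c = -4 + \frac{1}{4} \left(-86\right) = -4 - \frac{43}{2} = - \frac{51}{2} \approx -25.5$)
$l{\left(N,C \right)} = 256$ ($l{\left(N,C \right)} = \left(N + \left(6 + 10\right)^{2}\right) - N = \left(N + 16^{2}\right) - N = \left(N + 256\right) - N = \left(256 + N\right) - N = 256$)
$\left(27076 - 28731\right) + l{\left(183,c \right)} = \left(27076 - 28731\right) + 256 = -1655 + 256 = -1399$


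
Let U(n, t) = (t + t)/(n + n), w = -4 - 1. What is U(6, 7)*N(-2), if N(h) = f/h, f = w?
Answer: 35/12 ≈ 2.9167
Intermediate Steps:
w = -5
f = -5
U(n, t) = t/n (U(n, t) = (2*t)/((2*n)) = (2*t)*(1/(2*n)) = t/n)
N(h) = -5/h
U(6, 7)*N(-2) = (7/6)*(-5/(-2)) = (7*(⅙))*(-5*(-½)) = (7/6)*(5/2) = 35/12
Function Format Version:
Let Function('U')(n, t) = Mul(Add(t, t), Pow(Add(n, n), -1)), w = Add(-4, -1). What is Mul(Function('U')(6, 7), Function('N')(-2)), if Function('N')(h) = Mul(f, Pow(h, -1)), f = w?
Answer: Rational(35, 12) ≈ 2.9167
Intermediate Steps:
w = -5
f = -5
Function('U')(n, t) = Mul(t, Pow(n, -1)) (Function('U')(n, t) = Mul(Mul(2, t), Pow(Mul(2, n), -1)) = Mul(Mul(2, t), Mul(Rational(1, 2), Pow(n, -1))) = Mul(t, Pow(n, -1)))
Function('N')(h) = Mul(-5, Pow(h, -1))
Mul(Function('U')(6, 7), Function('N')(-2)) = Mul(Mul(7, Pow(6, -1)), Mul(-5, Pow(-2, -1))) = Mul(Mul(7, Rational(1, 6)), Mul(-5, Rational(-1, 2))) = Mul(Rational(7, 6), Rational(5, 2)) = Rational(35, 12)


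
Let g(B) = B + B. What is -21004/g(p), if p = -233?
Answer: 10502/233 ≈ 45.073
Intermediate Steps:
g(B) = 2*B
-21004/g(p) = -21004/(2*(-233)) = -21004/(-466) = -21004*(-1/466) = 10502/233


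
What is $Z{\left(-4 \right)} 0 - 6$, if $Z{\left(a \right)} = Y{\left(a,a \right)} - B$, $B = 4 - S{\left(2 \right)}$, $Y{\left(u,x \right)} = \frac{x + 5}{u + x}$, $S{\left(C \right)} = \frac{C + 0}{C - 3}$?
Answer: $-6$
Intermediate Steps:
$S{\left(C \right)} = \frac{C}{-3 + C}$
$Y{\left(u,x \right)} = \frac{5 + x}{u + x}$
$B = 6$ ($B = 4 - \frac{2}{-3 + 2} = 4 - \frac{2}{-1} = 4 - 2 \left(-1\right) = 4 - -2 = 4 + 2 = 6$)
$Z{\left(a \right)} = -6 + \frac{5 + a}{2 a}$ ($Z{\left(a \right)} = \frac{5 + a}{a + a} - 6 = \frac{5 + a}{2 a} - 6 = -6 + \frac{5 + a}{2 a}$)
$Z{\left(-4 \right)} 0 - 6 = \frac{5 - -44}{2 \left(-4\right)} 0 - 6 = \frac{1}{2} \left(- \frac{1}{4}\right) \left(5 + 44\right) 0 - 6 = \frac{1}{2} \left(- \frac{1}{4}\right) 49 \cdot 0 - 6 = \left(- \frac{49}{8}\right) 0 - 6 = 0 - 6 = -6$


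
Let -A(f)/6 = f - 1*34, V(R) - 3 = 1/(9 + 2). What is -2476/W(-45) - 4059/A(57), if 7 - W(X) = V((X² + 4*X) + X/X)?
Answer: -1194677/1978 ≈ -603.98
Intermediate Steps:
V(R) = 34/11 (V(R) = 3 + 1/(9 + 2) = 3 + 1/11 = 34/11)
W(X) = 43/11 (W(X) = 7 - 1*34/11 = 7 - 34/11 = 43/11)
A(f) = 204 - 6*f (A(f) = -6*(f - 1*34) = -6*(f - 34) = -6*(-34 + f) = 204 - 6*f)
-2476/W(-45) - 4059/A(57) = -2476/43/11 - 4059/(204 - 6*57) = -2476*11/43 - 4059/(204 - 342) = -27236/43 - 4059/(-138) = -27236/43 - 4059*(-1/138) = -27236/43 + 1353/46 = -1194677/1978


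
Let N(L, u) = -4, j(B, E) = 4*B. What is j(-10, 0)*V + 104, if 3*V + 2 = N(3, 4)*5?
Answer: 1192/3 ≈ 397.33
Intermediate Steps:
V = -22/3 (V = -⅔ + (-4*5)/3 = -⅔ + (⅓)*(-20) = -⅔ - 20/3 = -22/3 ≈ -7.3333)
j(-10, 0)*V + 104 = (4*(-10))*(-22/3) + 104 = -40*(-22/3) + 104 = 880/3 + 104 = 1192/3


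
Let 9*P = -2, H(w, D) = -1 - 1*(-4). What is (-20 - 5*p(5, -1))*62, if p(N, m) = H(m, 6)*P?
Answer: -3100/3 ≈ -1033.3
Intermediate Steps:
H(w, D) = 3 (H(w, D) = -1 + 4 = 3)
P = -2/9 (P = (⅑)*(-2) = -2/9 ≈ -0.22222)
p(N, m) = -⅔ (p(N, m) = 3*(-2/9) = -⅔)
(-20 - 5*p(5, -1))*62 = (-20 - 5*(-⅔))*62 = (-20 + 10/3)*62 = -50/3*62 = -3100/3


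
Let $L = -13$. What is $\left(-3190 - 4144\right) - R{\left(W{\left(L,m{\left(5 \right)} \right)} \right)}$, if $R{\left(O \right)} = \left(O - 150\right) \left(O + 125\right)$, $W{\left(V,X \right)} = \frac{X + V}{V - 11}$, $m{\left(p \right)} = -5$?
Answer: $\frac{182947}{16} \approx 11434.0$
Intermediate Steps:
$W{\left(V,X \right)} = \frac{V + X}{-11 + V}$
$R{\left(O \right)} = \left(-150 + O\right) \left(125 + O\right)$
$\left(-3190 - 4144\right) - R{\left(W{\left(L,m{\left(5 \right)} \right)} \right)} = \left(-3190 - 4144\right) - \left(-18750 + \left(\frac{-13 - 5}{-11 - 13}\right)^{2} - 25 \frac{-13 - 5}{-11 - 13}\right) = -7334 - \left(-18750 + \left(\frac{1}{-24} \left(-18\right)\right)^{2} - 25 \frac{1}{-24} \left(-18\right)\right) = -7334 - \left(-18750 + \left(\left(- \frac{1}{24}\right) \left(-18\right)\right)^{2} - 25 \left(\left(- \frac{1}{24}\right) \left(-18\right)\right)\right) = -7334 - \left(-18750 + \left(\frac{3}{4}\right)^{2} - \frac{75}{4}\right) = -7334 - \left(-18750 + \frac{9}{16} - \frac{75}{4}\right) = -7334 - - \frac{300291}{16} = -7334 + \frac{300291}{16} = \frac{182947}{16}$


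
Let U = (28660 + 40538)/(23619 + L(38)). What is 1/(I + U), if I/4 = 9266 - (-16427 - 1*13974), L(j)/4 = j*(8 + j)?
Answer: 30611/4857055346 ≈ 6.3024e-6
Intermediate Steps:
L(j) = 4*j*(8 + j) (L(j) = 4*(j*(8 + j)) = 4*j*(8 + j))
U = 69198/30611 (U = (28660 + 40538)/(23619 + 4*38*(8 + 38)) = 69198/(23619 + 4*38*46) = 69198/(23619 + 6992) = 69198/30611 ≈ 2.2606)
I = 158668 (I = 4*(9266 - (-16427 - 1*13974)) = 4*(9266 - (-16427 - 13974)) = 4*(9266 - 1*(-30401)) = 4*(9266 + 30401) = 4*39667 = 158668)
1/(I + U) = 1/(158668 + 69198/30611) = 1/(4857055346/30611) = 30611/4857055346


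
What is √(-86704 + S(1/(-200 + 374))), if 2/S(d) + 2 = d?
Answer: 2*I*√2610015673/347 ≈ 294.46*I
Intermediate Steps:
S(d) = 2/(-2 + d)
√(-86704 + S(1/(-200 + 374))) = √(-86704 + 2/(-2 + 1/(-200 + 374))) = √(-86704 + 2/(-2 + 1/174)) = √(-86704 + 2/(-347/174)) = √(-86704 + 2*(-174/347)) = √(-86704 - 348/347) = √(-30086636/347) = 2*I*√2610015673/347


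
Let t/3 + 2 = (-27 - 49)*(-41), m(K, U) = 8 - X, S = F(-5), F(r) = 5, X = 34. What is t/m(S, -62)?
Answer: -4671/13 ≈ -359.31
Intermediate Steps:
S = 5
m(K, U) = -26 (m(K, U) = 8 - 1*34 = 8 - 34 = -26)
t = 9342 (t = -6 + 3*((-27 - 49)*(-41)) = -6 + 3*(-76*(-41)) = -6 + 3*3116 = -6 + 9348 = 9342)
t/m(S, -62) = 9342/(-26) = 9342*(-1/26) = -4671/13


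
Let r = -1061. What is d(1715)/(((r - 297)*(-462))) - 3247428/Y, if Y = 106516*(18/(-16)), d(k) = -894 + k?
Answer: 150927534691/5568976028 ≈ 27.102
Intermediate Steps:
Y = -239661/2 (Y = 106516*(18*(-1/16)) = 106516*(-9/8) = -239661/2 ≈ -1.1983e+5)
d(1715)/(((r - 297)*(-462))) - 3247428/Y = (-894 + 1715)/(((-1061 - 297)*(-462))) - 3247428/(-239661/2) = 821/((-1358*(-462))) - 3247428*(-2/239661) = 821/627396 + 2164952/79887 = 150927534691/5568976028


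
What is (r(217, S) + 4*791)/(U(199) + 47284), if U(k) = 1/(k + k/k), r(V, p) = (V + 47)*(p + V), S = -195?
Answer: 1794400/9456801 ≈ 0.18975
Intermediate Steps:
r(V, p) = (47 + V)*(V + p)
U(k) = 1/(1 + k) (U(k) = 1/(k + 1) = 1/(1 + k))
(r(217, S) + 4*791)/(U(199) + 47284) = ((217² + 47*217 + 47*(-195) + 217*(-195)) + 4*791)/(1/(1 + 199) + 47284) = ((47089 + 10199 - 9165 - 42315) + 3164)/(1/200 + 47284) = (5808 + 3164)/(1/200 + 47284) = 8972/(9456801/200) = 8972*(200/9456801) = 1794400/9456801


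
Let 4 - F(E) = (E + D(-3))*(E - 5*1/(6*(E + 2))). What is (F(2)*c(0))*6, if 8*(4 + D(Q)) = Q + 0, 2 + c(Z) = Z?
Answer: -1585/16 ≈ -99.063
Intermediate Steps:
c(Z) = -2 + Z
D(Q) = -4 + Q/8 (D(Q) = -4 + (Q + 0)/8 = -4 + Q/8)
F(E) = 4 - (-35/8 + E)*(E - 5/(12 + 6*E)) (F(E) = 4 - (E + (-4 + (1/8)*(-3)))*(E - 5*1/(6*(E + 2))) = 4 - (E + (-4 - 3/8))*(E - 5*1/(6*(2 + E))) = 4 - (E - 35/8)*(E - 5/(12 + 6*E)) = 4 - (-35/8 + E)*(E - 5/(12 + 6*E)))
(F(2)*c(0))*6 = (((209 - 48*2**3 + 114*2**2 + 652*2)/(48*(2 + 2)))*(-2 + 0))*6 = (((1/48)*(209 - 48*8 + 114*4 + 1304)/4)*(-2))*6 = (((1/48)*(1/4)*(209 - 384 + 456 + 1304))*(-2))*6 = (((1/48)*(1/4)*1585)*(-2))*6 = ((1585/192)*(-2))*6 = -1585/96*6 = -1585/16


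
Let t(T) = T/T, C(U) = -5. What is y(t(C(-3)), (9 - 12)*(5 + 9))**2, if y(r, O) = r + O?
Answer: 1681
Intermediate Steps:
t(T) = 1
y(r, O) = O + r
y(t(C(-3)), (9 - 12)*(5 + 9))**2 = ((9 - 12)*(5 + 9) + 1)**2 = (-3*14 + 1)**2 = (-42 + 1)**2 = (-41)**2 = 1681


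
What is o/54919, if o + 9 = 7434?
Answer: 7425/54919 ≈ 0.13520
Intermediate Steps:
o = 7425 (o = -9 + 7434 = 7425)
o/54919 = 7425/54919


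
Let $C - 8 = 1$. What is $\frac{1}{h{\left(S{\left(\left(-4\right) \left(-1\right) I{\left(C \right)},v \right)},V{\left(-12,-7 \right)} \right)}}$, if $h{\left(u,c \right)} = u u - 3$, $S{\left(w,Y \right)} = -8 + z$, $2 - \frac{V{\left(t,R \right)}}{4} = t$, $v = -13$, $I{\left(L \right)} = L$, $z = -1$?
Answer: $\frac{1}{78} \approx 0.012821$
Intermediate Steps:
$C = 9$ ($C = 8 + 1 = 9$)
$V{\left(t,R \right)} = 8 - 4 t$
$S{\left(w,Y \right)} = -9$ ($S{\left(w,Y \right)} = -8 - 1 = -9$)
$h{\left(u,c \right)} = -3 + u^{2}$ ($h{\left(u,c \right)} = u^{2} - 3 = -3 + u^{2}$)
$\frac{1}{h{\left(S{\left(\left(-4\right) \left(-1\right) I{\left(C \right)},v \right)},V{\left(-12,-7 \right)} \right)}} = \frac{1}{-3 + \left(-9\right)^{2}} = \frac{1}{-3 + 81} = \frac{1}{78}$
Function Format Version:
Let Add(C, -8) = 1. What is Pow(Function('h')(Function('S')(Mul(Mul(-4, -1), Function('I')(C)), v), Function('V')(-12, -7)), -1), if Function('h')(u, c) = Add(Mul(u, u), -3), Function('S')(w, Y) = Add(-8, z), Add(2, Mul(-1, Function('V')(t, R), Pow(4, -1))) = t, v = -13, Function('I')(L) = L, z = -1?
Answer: Rational(1, 78) ≈ 0.012821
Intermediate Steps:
C = 9 (C = Add(8, 1) = 9)
Function('V')(t, R) = Add(8, Mul(-4, t))
Function('S')(w, Y) = -9 (Function('S')(w, Y) = Add(-8, -1) = -9)
Function('h')(u, c) = Add(-3, Pow(u, 2)) (Function('h')(u, c) = Add(Pow(u, 2), -3) = Add(-3, Pow(u, 2)))
Pow(Function('h')(Function('S')(Mul(Mul(-4, -1), Function('I')(C)), v), Function('V')(-12, -7)), -1) = Pow(Add(-3, Pow(-9, 2)), -1) = Pow(Add(-3, 81), -1) = Pow(78, -1) = Rational(1, 78)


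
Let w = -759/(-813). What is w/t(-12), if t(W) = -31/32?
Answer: -8096/8401 ≈ -0.96369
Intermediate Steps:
t(W) = -31/32 (t(W) = -31*1/32 = -31/32)
w = 253/271 (w = -759*(-1/813) = 253/271 ≈ 0.93358)
w/t(-12) = 253/(271*(-31/32)) = (253/271)*(-32/31) = -8096/8401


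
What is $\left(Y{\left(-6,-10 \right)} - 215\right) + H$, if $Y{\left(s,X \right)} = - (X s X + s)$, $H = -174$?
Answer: $217$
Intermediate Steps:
$Y{\left(s,X \right)} = - s - s X^{2}$ ($Y{\left(s,X \right)} = - (s X^{2} + s) = - (s + s X^{2}) = - s - s X^{2}$)
$\left(Y{\left(-6,-10 \right)} - 215\right) + H = \left(\left(-1\right) \left(-6\right) \left(1 + \left(-10\right)^{2}\right) - 215\right) - 174 = \left(\left(-1\right) \left(-6\right) \left(1 + 100\right) - 215\right) - 174 = \left(\left(-1\right) \left(-6\right) 101 - 215\right) - 174 = \left(606 - 215\right) - 174 = 391 - 174 = 217$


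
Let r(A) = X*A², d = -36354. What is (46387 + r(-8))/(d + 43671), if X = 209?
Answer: 19921/2439 ≈ 8.1677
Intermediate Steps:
r(A) = 209*A²
(46387 + r(-8))/(d + 43671) = (46387 + 209*(-8)²)/(-36354 + 43671) = (46387 + 209*64)/7317 = (46387 + 13376)*(1/7317) = 59763*(1/7317) = 19921/2439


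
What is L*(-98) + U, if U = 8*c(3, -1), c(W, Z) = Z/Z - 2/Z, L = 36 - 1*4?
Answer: -3112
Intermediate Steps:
L = 32 (L = 36 - 4 = 32)
c(W, Z) = 1 - 2/Z
U = 24 (U = 8*((-2 - 1)/(-1)) = 8*(-1*(-3)) = 8*3 = 24)
L*(-98) + U = 32*(-98) + 24 = -3136 + 24 = -3112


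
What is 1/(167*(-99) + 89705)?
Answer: 1/73172 ≈ 1.3666e-5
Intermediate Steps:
1/(167*(-99) + 89705) = 1/(-16533 + 89705) = 1/73172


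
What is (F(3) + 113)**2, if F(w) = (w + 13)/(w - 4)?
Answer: 9409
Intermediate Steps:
F(w) = (13 + w)/(-4 + w)
(F(3) + 113)**2 = ((13 + 3)/(-4 + 3) + 113)**2 = (16/(-1) + 113)**2 = (-1*16 + 113)**2 = (-16 + 113)**2 = 97**2 = 9409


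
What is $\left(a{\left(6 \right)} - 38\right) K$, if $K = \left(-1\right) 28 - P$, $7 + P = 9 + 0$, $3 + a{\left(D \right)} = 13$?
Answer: $840$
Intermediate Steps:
$a{\left(D \right)} = 10$ ($a{\left(D \right)} = -3 + 13 = 10$)
$P = 2$ ($P = -7 + \left(9 + 0\right) = -7 + 9 = 2$)
$K = -30$ ($K = \left(-1\right) 28 - 2 = -28 - 2 = -30$)
$\left(a{\left(6 \right)} - 38\right) K = \left(10 - 38\right) \left(-30\right) = \left(-28\right) \left(-30\right) = 840$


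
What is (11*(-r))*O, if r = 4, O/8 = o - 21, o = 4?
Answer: 5984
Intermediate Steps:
O = -136 (O = 8*(4 - 21) = 8*(-17) = -136)
(11*(-r))*O = (11*(-1*4))*(-136) = (11*(-4))*(-136) = -44*(-136) = 5984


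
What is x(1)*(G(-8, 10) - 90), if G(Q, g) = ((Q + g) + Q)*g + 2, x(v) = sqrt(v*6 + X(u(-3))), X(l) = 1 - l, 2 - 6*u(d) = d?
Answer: -74*sqrt(222)/3 ≈ -367.52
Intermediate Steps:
u(d) = 1/3 - d/6
x(v) = sqrt(1/6 + 6*v) (x(v) = sqrt(v*6 + (1 - (1/3 - 1/6*(-3)))) = sqrt(6*v + (1 - (1/3 + 1/2))) = sqrt(6*v + (1 - 1*5/6)) = sqrt(6*v + (1 - 5/6)) = sqrt(6*v + 1/6) = sqrt(1/6 + 6*v))
G(Q, g) = 2 + g*(g + 2*Q) (G(Q, g) = (g + 2*Q)*g + 2 = g*(g + 2*Q) + 2 = 2 + g*(g + 2*Q))
x(1)*(G(-8, 10) - 90) = (sqrt(6 + 216*1)/6)*((2 + 10**2 + 2*(-8)*10) - 90) = (sqrt(6 + 216)/6)*((2 + 100 - 160) - 90) = (sqrt(222)/6)*(-58 - 90) = (sqrt(222)/6)*(-148) = -74*sqrt(222)/3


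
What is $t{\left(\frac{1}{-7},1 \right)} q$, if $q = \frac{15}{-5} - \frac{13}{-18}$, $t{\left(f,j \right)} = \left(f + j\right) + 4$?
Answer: $- \frac{697}{63} \approx -11.063$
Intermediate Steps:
$t{\left(f,j \right)} = 4 + f + j$
$q = - \frac{41}{18}$ ($q = 15 \left(- \frac{1}{5}\right) - - \frac{13}{18} = -3 + \frac{13}{18} = - \frac{41}{18} \approx -2.2778$)
$t{\left(\frac{1}{-7},1 \right)} q = \left(4 + \frac{1}{-7} + 1\right) \left(- \frac{41}{18}\right) = \left(4 - \frac{1}{7} + 1\right) \left(- \frac{41}{18}\right) = \frac{34}{7} \left(- \frac{41}{18}\right) = - \frac{697}{63}$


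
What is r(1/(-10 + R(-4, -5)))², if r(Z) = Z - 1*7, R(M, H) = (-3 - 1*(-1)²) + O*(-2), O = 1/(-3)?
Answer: 80089/1600 ≈ 50.056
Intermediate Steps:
O = -⅓ ≈ -0.33333
R(M, H) = -10/3 (R(M, H) = (-3 - 1*(-1)²) - ⅓*(-2) = (-3 - 1*1) + ⅔ = (-3 - 1) + ⅔ = -4 + ⅔ = -10/3)
r(Z) = -7 + Z (r(Z) = Z - 7 = -7 + Z)
r(1/(-10 + R(-4, -5)))² = (-7 + 1/(-10 - 10/3))² = (-7 + 1/(-40/3))² = (-7 - 3/40)² = (-283/40)² = 80089/1600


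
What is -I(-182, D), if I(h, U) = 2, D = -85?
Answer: -2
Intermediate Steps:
-I(-182, D) = -1*2 = -2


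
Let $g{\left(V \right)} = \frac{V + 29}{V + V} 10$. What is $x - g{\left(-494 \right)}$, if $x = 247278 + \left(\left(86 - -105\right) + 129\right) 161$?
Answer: $\frac{147603887}{494} \approx 2.9879 \cdot 10^{5}$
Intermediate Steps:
$g{\left(V \right)} = \frac{5 \left(29 + V\right)}{V}$ ($g{\left(V \right)} = \frac{29 + V}{2 V} 10 = \frac{5 \left(29 + V\right)}{V}$)
$x = 298798$ ($x = 247278 + \left(\left(86 + 105\right) + 129\right) 161 = 247278 + \left(191 + 129\right) 161 = 247278 + 320 \cdot 161 = 247278 + 51520 = 298798$)
$x - g{\left(-494 \right)} = 298798 - \left(5 + \frac{145}{-494}\right) = 298798 - \left(5 + 145 \left(- \frac{1}{494}\right)\right) = 298798 - \left(5 - \frac{145}{494}\right) = 298798 - \frac{2325}{494} = \frac{147603887}{494}$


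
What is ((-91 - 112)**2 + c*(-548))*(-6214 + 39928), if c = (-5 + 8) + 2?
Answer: 1296943866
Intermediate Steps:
c = 5 (c = 3 + 2 = 5)
((-91 - 112)**2 + c*(-548))*(-6214 + 39928) = ((-91 - 112)**2 + 5*(-548))*(-6214 + 39928) = ((-203)**2 - 2740)*33714 = (41209 - 2740)*33714 = 38469*33714 = 1296943866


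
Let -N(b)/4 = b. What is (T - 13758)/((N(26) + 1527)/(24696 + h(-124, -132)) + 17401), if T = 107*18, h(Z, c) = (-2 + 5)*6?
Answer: -292416048/430049737 ≈ -0.67996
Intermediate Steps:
h(Z, c) = 18 (h(Z, c) = 3*6 = 18)
N(b) = -4*b
T = 1926
(T - 13758)/((N(26) + 1527)/(24696 + h(-124, -132)) + 17401) = (1926 - 13758)/((-4*26 + 1527)/(24696 + 18) + 17401) = -11832/((-104 + 1527)/24714 + 17401) = -11832/(1423*(1/24714) + 17401) = -11832/(1423/24714 + 17401) = -11832/430049737/24714 = -11832*24714/430049737 = -292416048/430049737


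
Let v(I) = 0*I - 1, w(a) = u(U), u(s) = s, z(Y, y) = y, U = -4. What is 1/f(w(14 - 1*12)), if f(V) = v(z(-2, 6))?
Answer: -1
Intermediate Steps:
w(a) = -4
v(I) = -1 (v(I) = 0 - 1 = -1)
f(V) = -1
1/f(w(14 - 1*12)) = 1/(-1) = -1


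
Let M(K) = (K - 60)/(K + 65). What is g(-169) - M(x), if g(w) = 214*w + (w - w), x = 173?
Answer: -8607621/238 ≈ -36167.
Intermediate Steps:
g(w) = 214*w (g(w) = 214*w + 0 = 214*w)
M(K) = (-60 + K)/(65 + K)
g(-169) - M(x) = 214*(-169) - (-60 + 173)/(65 + 173) = -36166 - 113/238 = -8607621/238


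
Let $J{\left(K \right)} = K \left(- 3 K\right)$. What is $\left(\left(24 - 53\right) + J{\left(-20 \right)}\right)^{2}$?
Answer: $1510441$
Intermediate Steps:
$J{\left(K \right)} = - 3 K^{2}$
$\left(\left(24 - 53\right) + J{\left(-20 \right)}\right)^{2} = \left(\left(24 - 53\right) - 3 \left(-20\right)^{2}\right)^{2} = \left(-29 - 1200\right)^{2} = \left(-1229\right)^{2} = 1510441$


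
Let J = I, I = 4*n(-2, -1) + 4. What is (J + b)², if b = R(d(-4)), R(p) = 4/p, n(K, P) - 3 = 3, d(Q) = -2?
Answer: 676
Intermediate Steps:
n(K, P) = 6 (n(K, P) = 3 + 3 = 6)
b = -2 (b = 4/(-2) = 4*(-½) = -2)
I = 28 (I = 4*6 + 4 = 24 + 4 = 28)
J = 28
(J + b)² = (28 - 2)² = 26² = 676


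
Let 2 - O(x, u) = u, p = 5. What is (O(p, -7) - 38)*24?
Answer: -696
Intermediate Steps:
O(x, u) = 2 - u
(O(p, -7) - 38)*24 = ((2 - 1*(-7)) - 38)*24 = ((2 + 7) - 38)*24 = (9 - 38)*24 = -29*24 = -696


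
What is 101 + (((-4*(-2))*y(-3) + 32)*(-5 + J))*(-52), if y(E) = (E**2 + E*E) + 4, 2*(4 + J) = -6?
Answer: 129893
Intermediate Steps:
J = -7 (J = -4 + (1/2)*(-6) = -4 - 3 = -7)
y(E) = 4 + 2*E**2 (y(E) = (E**2 + E**2) + 4 = 2*E**2 + 4 = 4 + 2*E**2)
101 + (((-4*(-2))*y(-3) + 32)*(-5 + J))*(-52) = 101 + (((-4*(-2))*(4 + 2*(-3)**2) + 32)*(-5 - 7))*(-52) = 101 + ((8*(4 + 2*9) + 32)*(-12))*(-52) = 101 + ((8*(4 + 18) + 32)*(-12))*(-52) = 101 + ((8*22 + 32)*(-12))*(-52) = 101 + ((176 + 32)*(-12))*(-52) = 101 + (208*(-12))*(-52) = 101 - 2496*(-52) = 101 + 129792 = 129893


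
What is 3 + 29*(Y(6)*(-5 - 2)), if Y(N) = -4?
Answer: 815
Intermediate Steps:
3 + 29*(Y(6)*(-5 - 2)) = 3 + 29*(-4*(-5 - 2)) = 3 + 29*(-4*(-7)) = 3 + 29*28 = 3 + 812 = 815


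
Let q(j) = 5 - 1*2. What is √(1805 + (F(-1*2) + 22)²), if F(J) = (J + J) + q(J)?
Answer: √2246 ≈ 47.392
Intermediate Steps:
q(j) = 3 (q(j) = 5 - 2 = 3)
F(J) = 3 + 2*J (F(J) = (J + J) + 3 = 2*J + 3 = 3 + 2*J)
√(1805 + (F(-1*2) + 22)²) = √(1805 + ((3 + 2*(-1*2)) + 22)²) = √(1805 + ((3 + 2*(-2)) + 22)²) = √(1805 + ((3 - 4) + 22)²) = √(1805 + (-1 + 22)²) = √(1805 + 21²) = √(1805 + 441) = √2246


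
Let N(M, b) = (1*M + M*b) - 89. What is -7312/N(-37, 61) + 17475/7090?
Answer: 18697001/3379094 ≈ 5.5331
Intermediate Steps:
N(M, b) = -89 + M + M*b (N(M, b) = (M + M*b) - 89 = -89 + M + M*b)
-7312/N(-37, 61) + 17475/7090 = -7312/(-89 - 37 - 37*61) + 17475/7090 = -7312/(-89 - 37 - 2257) + 17475*(1/7090) = -7312/(-2383) + 3495/1418 = -7312*(-1/2383) + 3495/1418 = 7312/2383 + 3495/1418 = 18697001/3379094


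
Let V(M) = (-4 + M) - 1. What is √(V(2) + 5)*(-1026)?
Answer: -1026*√2 ≈ -1451.0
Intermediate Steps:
V(M) = -5 + M
√(V(2) + 5)*(-1026) = √((-5 + 2) + 5)*(-1026) = √(-3 + 5)*(-1026) = √2*(-1026) = -1026*√2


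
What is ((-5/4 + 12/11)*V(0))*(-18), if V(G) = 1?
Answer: 63/22 ≈ 2.8636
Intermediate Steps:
((-5/4 + 12/11)*V(0))*(-18) = ((-5/4 + 12/11)*1)*(-18) = -7/44*1*(-18) = -7/44*(-18) = 63/22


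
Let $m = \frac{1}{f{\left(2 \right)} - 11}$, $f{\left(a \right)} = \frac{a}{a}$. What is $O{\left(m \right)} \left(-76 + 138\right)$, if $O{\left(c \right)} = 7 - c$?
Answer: $\frac{2201}{5} \approx 440.2$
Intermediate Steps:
$f{\left(a \right)} = 1$
$m = - \frac{1}{10}$ ($m = \frac{1}{1 - 11} = \frac{1}{-10} = - \frac{1}{10} \approx -0.1$)
$O{\left(m \right)} \left(-76 + 138\right) = \left(7 - - \frac{1}{10}\right) \left(-76 + 138\right) = \left(7 + \frac{1}{10}\right) 62 = \frac{71}{10} \cdot 62 = \frac{2201}{5}$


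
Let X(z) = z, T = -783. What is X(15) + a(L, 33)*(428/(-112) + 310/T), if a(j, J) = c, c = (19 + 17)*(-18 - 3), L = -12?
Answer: 92896/29 ≈ 3203.3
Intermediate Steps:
c = -756 (c = 36*(-21) = -756)
a(j, J) = -756
X(15) + a(L, 33)*(428/(-112) + 310/T) = 15 - 756*(428/(-112) + 310/(-783)) = 15 - 756*(428*(-1/112) + 310*(-1/783)) = 15 - 756*(-107/28 - 310/783) = 15 - 756*(-92461/21924) = 15 + 92461/29 = 92896/29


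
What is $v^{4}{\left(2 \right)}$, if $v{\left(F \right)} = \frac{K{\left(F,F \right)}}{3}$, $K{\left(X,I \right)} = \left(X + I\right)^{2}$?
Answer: $\frac{65536}{81} \approx 809.09$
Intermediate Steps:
$K{\left(X,I \right)} = \left(I + X\right)^{2}$
$v{\left(F \right)} = \frac{4 F^{2}}{3}$ ($v{\left(F \right)} = \frac{\left(F + F\right)^{2}}{3} = \left(2 F\right)^{2} \cdot \frac{1}{3} = 4 F^{2} \cdot \frac{1}{3} = \frac{4 F^{2}}{3}$)
$v^{4}{\left(2 \right)} = \left(\frac{4 \cdot 2^{2}}{3}\right)^{4} = \left(\frac{4}{3} \cdot 4\right)^{4} = \left(\frac{16}{3}\right)^{4} = \frac{65536}{81}$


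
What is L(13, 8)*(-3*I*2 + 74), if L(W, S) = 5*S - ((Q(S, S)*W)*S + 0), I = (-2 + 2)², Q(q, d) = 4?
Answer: -27824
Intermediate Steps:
I = 0 (I = 0² = 0)
L(W, S) = 5*S - 4*S*W (L(W, S) = 5*S - ((4*W)*S + 0) = 5*S - (4*S*W + 0) = 5*S - 4*S*W)
L(13, 8)*(-3*I*2 + 74) = (8*(5 - 4*13))*(-3*0*2 + 74) = (8*(5 - 52))*(0*2 + 74) = (8*(-47))*(0 + 74) = -376*74 = -27824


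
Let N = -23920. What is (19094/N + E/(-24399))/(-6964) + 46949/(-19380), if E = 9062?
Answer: -16737220929671/6909408758304 ≈ -2.4224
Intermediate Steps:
(19094/N + E/(-24399))/(-6964) + 46949/(-19380) = (19094/(-23920) + 9062/(-24399))/(-6964) + 46949/(-19380) = (19094*(-1/23920) + 9062*(-1/24399))*(-1/6964) + 46949*(-1/19380) = (-9547/11960 - 9062/24399)*(-1/6964) - 2471/1020 = -341318773/291812040*(-1/6964) - 2471/1020 = 341318773/2032179046560 - 2471/1020 = -16737220929671/6909408758304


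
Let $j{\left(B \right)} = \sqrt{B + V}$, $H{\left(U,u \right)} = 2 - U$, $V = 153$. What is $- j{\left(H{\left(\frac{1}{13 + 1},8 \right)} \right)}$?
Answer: $- \frac{3 \sqrt{3374}}{14} \approx -12.447$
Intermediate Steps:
$j{\left(B \right)} = \sqrt{153 + B}$ ($j{\left(B \right)} = \sqrt{B + 153} = \sqrt{153 + B}$)
$- j{\left(H{\left(\frac{1}{13 + 1},8 \right)} \right)} = - \sqrt{153 + \left(2 - \frac{1}{13 + 1}\right)} = - \sqrt{153 + \left(2 - \frac{1}{14}\right)} = - \sqrt{153 + \frac{27}{14}} = - \sqrt{\frac{2169}{14}} = - \frac{3 \sqrt{3374}}{14}$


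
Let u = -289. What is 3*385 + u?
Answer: 866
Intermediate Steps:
3*385 + u = 3*385 - 289 = 1155 - 289 = 866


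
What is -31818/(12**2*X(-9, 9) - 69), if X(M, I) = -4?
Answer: 10606/215 ≈ 49.330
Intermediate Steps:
-31818/(12**2*X(-9, 9) - 69) = -31818/(12**2*(-4) - 69) = -31818/(144*(-4) - 69) = -31818/(-576 - 69) = -31818/(-645) = -31818*(-1/645) = 10606/215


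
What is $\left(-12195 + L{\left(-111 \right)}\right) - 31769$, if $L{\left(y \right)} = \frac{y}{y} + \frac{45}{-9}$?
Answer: $-43968$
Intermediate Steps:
$L{\left(y \right)} = -4$ ($L{\left(y \right)} = 1 + 45 \left(- \frac{1}{9}\right) = 1 - 5 = -4$)
$\left(-12195 + L{\left(-111 \right)}\right) - 31769 = \left(-12195 - 4\right) - 31769 = -12199 - 31769 = -43968$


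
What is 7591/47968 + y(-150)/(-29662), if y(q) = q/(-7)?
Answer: 784477247/4979893856 ≈ 0.15753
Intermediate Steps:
y(q) = -q/7 (y(q) = q*(-1/7) = -q/7)
7591/47968 + y(-150)/(-29662) = 7591/47968 - 1/7*(-150)/(-29662) = 7591*(1/47968) + (150/7)*(-1/29662) = 7591/47968 - 75/103817 = 784477247/4979893856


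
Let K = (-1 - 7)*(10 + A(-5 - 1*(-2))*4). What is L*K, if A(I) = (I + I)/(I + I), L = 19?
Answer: -2128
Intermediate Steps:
A(I) = 1 (A(I) = (2*I)/((2*I)) = (2*I)*(1/(2*I)) = 1)
K = -112 (K = (-1 - 7)*(10 + 1*4) = -8*(10 + 4) = -8*14 = -112)
L*K = 19*(-112) = -2128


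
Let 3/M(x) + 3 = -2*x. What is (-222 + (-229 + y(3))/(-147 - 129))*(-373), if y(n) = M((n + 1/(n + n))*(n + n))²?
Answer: 9568689479/115989 ≈ 82497.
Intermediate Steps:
M(x) = 3/(-3 - 2*x)
y(n) = 9/(3 + 4*n*(n + 1/(2*n)))² (y(n) = (-3/(3 + 2*((n + 1/(n + n))*(n + n))))² = (-3/(3 + 2*((n + 1/(2*n))*(2*n))))² = (-3/(3 + 2*(2*n*(n + 1/(2*n)))))² = (-3/(3 + 4*n*(n + 1/(2*n))))² = 9/(3 + 4*n*(n + 1/(2*n)))²)
(-222 + (-229 + y(3))/(-147 - 129))*(-373) = (-222 + (-229 + 9/(5 + 4*3²)²)/(-147 - 129))*(-373) = (-222 + (-229 + 9/(5 + 4*9)²)/(-276))*(-373) = (-222 + (-229 + 9/(5 + 36)²)*(-1/276))*(-373) = (-222 + (-229 + 9/41²)*(-1/276))*(-373) = (-222 + (-229 + 9*(1/1681))*(-1/276))*(-373) = (-222 + (-229 + 9/1681)*(-1/276))*(-373) = (-222 - 384940/1681*(-1/276))*(-373) = (-222 + 96235/115989)*(-373) = -25653323/115989*(-373) = 9568689479/115989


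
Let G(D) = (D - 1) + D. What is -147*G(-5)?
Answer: 1617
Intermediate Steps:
G(D) = -1 + 2*D (G(D) = (-1 + D) + D = -1 + 2*D)
-147*G(-5) = -147*(-1 + 2*(-5)) = -147*(-1 - 10) = -147*(-11) = 1617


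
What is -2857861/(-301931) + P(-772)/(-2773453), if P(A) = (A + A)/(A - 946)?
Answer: 6808556744813615/719319245021237 ≈ 9.4653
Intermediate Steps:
P(A) = 2*A/(-946 + A) (P(A) = (2*A)/(-946 + A) = 2*A/(-946 + A))
-2857861/(-301931) + P(-772)/(-2773453) = -2857861/(-301931) + (2*(-772)/(-946 - 772))/(-2773453) = -2857861*(-1/301931) + (2*(-772)/(-1718))*(-1/2773453) = 2857861/301931 + (2*(-772)*(-1/1718))*(-1/2773453) = 2857861/301931 + (772/859)*(-1/2773453) = 2857861/301931 - 772/2382396127 = 6808556744813615/719319245021237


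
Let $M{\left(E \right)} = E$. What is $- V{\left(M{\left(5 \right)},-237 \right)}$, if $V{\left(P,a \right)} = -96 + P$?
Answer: $91$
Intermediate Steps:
$- V{\left(M{\left(5 \right)},-237 \right)} = - (-96 + 5) = \left(-1\right) \left(-91\right) = 91$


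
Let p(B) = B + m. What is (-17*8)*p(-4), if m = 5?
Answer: -136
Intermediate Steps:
p(B) = 5 + B (p(B) = B + 5 = 5 + B)
(-17*8)*p(-4) = (-17*8)*(5 - 4) = -136*1 = -136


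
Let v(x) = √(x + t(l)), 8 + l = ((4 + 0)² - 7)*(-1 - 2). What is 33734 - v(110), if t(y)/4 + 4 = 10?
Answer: 33734 - √134 ≈ 33722.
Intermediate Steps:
l = -35 (l = -8 + ((4 + 0)² - 7)*(-1 - 2) = -8 + (4² - 7)*(-3) = -8 + (16 - 7)*(-3) = -8 + 9*(-3) = -8 - 27 = -35)
t(y) = 24 (t(y) = -16 + 4*10 = -16 + 40 = 24)
v(x) = √(24 + x) (v(x) = √(x + 24) = √(24 + x))
33734 - v(110) = 33734 - √(24 + 110) = 33734 - √134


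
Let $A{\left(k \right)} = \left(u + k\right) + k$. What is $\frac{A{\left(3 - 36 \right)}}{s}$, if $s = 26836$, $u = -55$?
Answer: $- \frac{121}{26836} \approx -0.0045089$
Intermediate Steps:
$A{\left(k \right)} = -55 + 2 k$ ($A{\left(k \right)} = \left(-55 + k\right) + k = -55 + 2 k$)
$\frac{A{\left(3 - 36 \right)}}{s} = \frac{-55 + 2 \left(3 - 36\right)}{26836} = \left(-55 + 2 \left(-33\right)\right) \frac{1}{26836} = \left(-55 - 66\right) \frac{1}{26836} = \left(-121\right) \frac{1}{26836} = - \frac{121}{26836}$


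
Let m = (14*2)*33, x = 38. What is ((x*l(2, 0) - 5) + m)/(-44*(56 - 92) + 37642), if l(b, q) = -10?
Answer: 49/3566 ≈ 0.013741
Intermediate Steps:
m = 924 (m = 28*33 = 924)
((x*l(2, 0) - 5) + m)/(-44*(56 - 92) + 37642) = ((38*(-10) - 5) + 924)/(-44*(56 - 92) + 37642) = ((-380 - 5) + 924)/(-44*(-36) + 37642) = (-385 + 924)/(1584 + 37642) = 539/39226 = 539*(1/39226) = 49/3566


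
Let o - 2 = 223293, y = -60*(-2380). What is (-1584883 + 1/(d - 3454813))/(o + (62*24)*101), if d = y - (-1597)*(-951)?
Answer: -7656189401081/1804689813080 ≈ -4.2424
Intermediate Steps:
y = 142800
o = 223295 (o = 2 + 223293 = 223295)
d = -1375947 (d = 142800 - (-1597)*(-951) = 142800 - 1*1518747 = 142800 - 1518747 = -1375947)
(-1584883 + 1/(d - 3454813))/(o + (62*24)*101) = (-1584883 + 1/(-1375947 - 3454813))/(223295 + (62*24)*101) = (-1584883 + 1/(-4830760))/(223295 + 1488*101) = (-1584883 - 1/4830760)/(223295 + 150288) = -7656189401081/4830760/373583 = -7656189401081/4830760*1/373583 = -7656189401081/1804689813080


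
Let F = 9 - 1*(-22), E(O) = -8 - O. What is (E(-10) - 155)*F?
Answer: -4743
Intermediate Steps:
F = 31 (F = 9 + 22 = 31)
(E(-10) - 155)*F = ((-8 - 1*(-10)) - 155)*31 = ((-8 + 10) - 155)*31 = (2 - 155)*31 = -153*31 = -4743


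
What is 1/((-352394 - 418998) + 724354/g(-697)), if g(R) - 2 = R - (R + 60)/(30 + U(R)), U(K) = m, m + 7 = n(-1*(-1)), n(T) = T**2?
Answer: -16043/12392826352 ≈ -1.2945e-6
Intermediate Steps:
m = -6 (m = -7 + (-1*(-1))**2 = -7 + 1**2 = -7 + 1 = -6)
U(K) = -6
g(R) = -1/2 + 23*R/24 (g(R) = 2 + (R - (R + 60)/(30 - 6)) = 2 + (R - (60 + R)/24) = 2 + (R - (5/2 + R/24)) = 2 + (R + (-5/2 - R/24)) = 2 + (-5/2 + 23*R/24) = -1/2 + 23*R/24)
1/((-352394 - 418998) + 724354/g(-697)) = 1/((-352394 - 418998) + 724354/(-1/2 + (23/24)*(-697))) = 1/(-771392 + 724354/(-1/2 - 16031/24)) = 1/(-771392 + 724354/(-16043/24)) = 1/(-771392 + 724354*(-24/16043)) = 1/(-771392 - 17384496/16043) = 1/(-12392826352/16043) = -16043/12392826352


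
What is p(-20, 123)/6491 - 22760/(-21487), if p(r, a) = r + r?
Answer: 146875680/139472117 ≈ 1.0531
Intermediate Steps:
p(r, a) = 2*r
p(-20, 123)/6491 - 22760/(-21487) = (2*(-20))/6491 - 22760/(-21487) = -40*1/6491 - 22760*(-1/21487) = -40/6491 + 22760/21487 = 146875680/139472117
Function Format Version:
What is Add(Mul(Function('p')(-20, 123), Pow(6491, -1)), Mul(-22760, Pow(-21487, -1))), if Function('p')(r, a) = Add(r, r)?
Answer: Rational(146875680, 139472117) ≈ 1.0531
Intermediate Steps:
Function('p')(r, a) = Mul(2, r)
Add(Mul(Function('p')(-20, 123), Pow(6491, -1)), Mul(-22760, Pow(-21487, -1))) = Add(Mul(Mul(2, -20), Pow(6491, -1)), Mul(-22760, Pow(-21487, -1))) = Add(Mul(-40, Rational(1, 6491)), Mul(-22760, Rational(-1, 21487))) = Add(Rational(-40, 6491), Rational(22760, 21487)) = Rational(146875680, 139472117)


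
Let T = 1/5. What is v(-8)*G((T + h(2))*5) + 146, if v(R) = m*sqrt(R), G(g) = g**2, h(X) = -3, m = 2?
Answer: 146 + 784*I*sqrt(2) ≈ 146.0 + 1108.7*I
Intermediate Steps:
T = 1/5 ≈ 0.20000
v(R) = 2*sqrt(R)
v(-8)*G((T + h(2))*5) + 146 = (2*sqrt(-8))*((1/5 - 3)*5)**2 + 146 = (2*(2*I*sqrt(2)))*(-14/5*5)**2 + 146 = (4*I*sqrt(2))*(-14)**2 + 146 = (4*I*sqrt(2))*196 + 146 = 784*I*sqrt(2) + 146 = 146 + 784*I*sqrt(2)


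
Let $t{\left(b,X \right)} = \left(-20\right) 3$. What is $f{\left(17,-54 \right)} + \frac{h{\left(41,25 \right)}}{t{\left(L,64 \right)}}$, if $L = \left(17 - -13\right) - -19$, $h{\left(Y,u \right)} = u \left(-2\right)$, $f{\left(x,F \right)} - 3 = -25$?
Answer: $- \frac{127}{6} \approx -21.167$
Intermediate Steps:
$f{\left(x,F \right)} = -22$ ($f{\left(x,F \right)} = 3 - 25 = -22$)
$h{\left(Y,u \right)} = - 2 u$
$L = 49$ ($L = \left(17 + 13\right) + 19 = 30 + 19 = 49$)
$t{\left(b,X \right)} = -60$
$f{\left(17,-54 \right)} + \frac{h{\left(41,25 \right)}}{t{\left(L,64 \right)}} = -22 + \frac{\left(-2\right) 25}{-60} = -22 - - \frac{5}{6} = -22 + \frac{5}{6} = - \frac{127}{6}$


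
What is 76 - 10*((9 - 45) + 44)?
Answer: -4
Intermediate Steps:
76 - 10*((9 - 45) + 44) = 76 - 10*(-36 + 44) = 76 - 10*8 = 76 - 80 = -4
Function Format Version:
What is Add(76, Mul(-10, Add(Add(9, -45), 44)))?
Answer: -4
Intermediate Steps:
Add(76, Mul(-10, Add(Add(9, -45), 44))) = Add(76, Mul(-10, Add(-36, 44))) = Add(76, Mul(-10, 8)) = Add(76, -80) = -4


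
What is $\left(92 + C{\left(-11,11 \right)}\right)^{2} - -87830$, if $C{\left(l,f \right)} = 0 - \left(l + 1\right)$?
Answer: $98234$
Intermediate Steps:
$C{\left(l,f \right)} = -1 - l$ ($C{\left(l,f \right)} = 0 - \left(1 + l\right) = -1 - l$)
$\left(92 + C{\left(-11,11 \right)}\right)^{2} - -87830 = \left(92 - -10\right)^{2} - -87830 = \left(92 + \left(-1 + 11\right)\right)^{2} + 87830 = \left(92 + 10\right)^{2} + 87830 = 102^{2} + 87830 = 10404 + 87830 = 98234$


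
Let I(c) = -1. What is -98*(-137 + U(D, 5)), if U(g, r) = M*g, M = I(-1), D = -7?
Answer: 12740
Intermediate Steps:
M = -1
U(g, r) = -g
-98*(-137 + U(D, 5)) = -98*(-137 - 1*(-7)) = -98*(-137 + 7) = -98*(-130) = 12740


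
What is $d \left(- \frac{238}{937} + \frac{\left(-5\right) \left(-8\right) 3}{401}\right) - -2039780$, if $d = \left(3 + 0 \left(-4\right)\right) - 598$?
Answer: $\frac{766410701670}{375737} \approx 2.0398 \cdot 10^{6}$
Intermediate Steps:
$d = -595$ ($d = \left(3 + 0\right) - 598 = 3 - 598 = -595$)
$d \left(- \frac{238}{937} + \frac{\left(-5\right) \left(-8\right) 3}{401}\right) - -2039780 = - 595 \left(- \frac{238}{937} + \frac{\left(-5\right) \left(-8\right) 3}{401}\right) - -2039780 = - 595 \left(\left(-238\right) \frac{1}{937} + 40 \cdot 3 \cdot \frac{1}{401}\right) + 2039780 = - 595 \left(- \frac{238}{937} + 120 \cdot \frac{1}{401}\right) + 2039780 = - 595 \left(- \frac{238}{937} + \frac{120}{401}\right) + 2039780 = \left(-595\right) \frac{17002}{375737} + 2039780 = - \frac{10116190}{375737} + 2039780 = \frac{766410701670}{375737}$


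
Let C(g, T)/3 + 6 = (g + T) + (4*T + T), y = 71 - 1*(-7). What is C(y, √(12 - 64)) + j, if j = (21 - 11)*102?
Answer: 1236 + 36*I*√13 ≈ 1236.0 + 129.8*I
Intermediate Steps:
y = 78 (y = 71 + 7 = 78)
C(g, T) = -18 + 3*g + 18*T (C(g, T) = -18 + 3*((g + T) + (4*T + T)) = -18 + 3*((T + g) + 5*T) = -18 + 3*(g + 6*T) = -18 + (3*g + 18*T) = -18 + 3*g + 18*T)
j = 1020 (j = 10*102 = 1020)
C(y, √(12 - 64)) + j = (-18 + 3*78 + 18*√(12 - 64)) + 1020 = (-18 + 234 + 18*√(-52)) + 1020 = (-18 + 234 + 18*(2*I*√13)) + 1020 = (-18 + 234 + 36*I*√13) + 1020 = (216 + 36*I*√13) + 1020 = 1236 + 36*I*√13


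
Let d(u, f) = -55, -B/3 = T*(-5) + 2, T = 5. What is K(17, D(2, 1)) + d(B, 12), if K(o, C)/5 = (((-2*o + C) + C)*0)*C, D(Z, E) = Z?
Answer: -55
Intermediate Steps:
B = 69 (B = -3*(5*(-5) + 2) = -3*(-25 + 2) = -3*(-23) = 69)
K(o, C) = 0 (K(o, C) = 5*((((-2*o + C) + C)*0)*C) = 5*((((C - 2*o) + C)*0)*C) = 5*(((-2*o + 2*C)*0)*C) = 5*(0*C) = 5*0 = 0)
K(17, D(2, 1)) + d(B, 12) = 0 - 55 = -55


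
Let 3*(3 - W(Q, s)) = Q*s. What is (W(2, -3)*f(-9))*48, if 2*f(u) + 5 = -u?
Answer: 480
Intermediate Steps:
f(u) = -5/2 - u/2 (f(u) = -5/2 + (-u)/2 = -5/2 - u/2)
W(Q, s) = 3 - Q*s/3
(W(2, -3)*f(-9))*48 = ((3 - 1/3*2*(-3))*(-5/2 - 1/2*(-9)))*48 = ((3 + 2)*(-5/2 + 9/2))*48 = (5*2)*48 = 10*48 = 480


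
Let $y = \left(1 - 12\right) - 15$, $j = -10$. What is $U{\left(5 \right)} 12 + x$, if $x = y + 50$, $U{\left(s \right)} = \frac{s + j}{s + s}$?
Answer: $18$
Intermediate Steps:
$y = -26$ ($y = -11 - 15 = -26$)
$U{\left(s \right)} = \frac{-10 + s}{2 s}$ ($U{\left(s \right)} = \frac{s - 10}{s + s} = \frac{-10 + s}{2 s}$)
$x = 24$ ($x = -26 + 50 = 24$)
$U{\left(5 \right)} 12 + x = \frac{-10 + 5}{2 \cdot 5} \cdot 12 + 24 = \frac{1}{2} \cdot \frac{1}{5} \left(-5\right) 12 + 24 = \left(- \frac{1}{2}\right) 12 + 24 = -6 + 24 = 18$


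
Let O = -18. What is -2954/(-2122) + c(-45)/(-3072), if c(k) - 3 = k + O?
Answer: 383417/271616 ≈ 1.4116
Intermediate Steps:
c(k) = -15 + k (c(k) = 3 + (k - 18) = 3 + (-18 + k) = -15 + k)
-2954/(-2122) + c(-45)/(-3072) = -2954/(-2122) + (-15 - 45)/(-3072) = -2954*(-1/2122) - 60*(-1/3072) = 1477/1061 + 5/256 = 383417/271616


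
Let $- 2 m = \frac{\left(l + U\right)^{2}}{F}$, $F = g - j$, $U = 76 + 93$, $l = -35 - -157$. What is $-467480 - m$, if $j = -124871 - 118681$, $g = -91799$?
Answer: $- \frac{141882900199}{303506} \approx -4.6748 \cdot 10^{5}$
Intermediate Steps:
$j = -243552$
$l = 122$ ($l = -35 + 157 = 122$)
$U = 169$
$F = 151753$ ($F = -91799 - -243552 = -91799 + 243552 = 151753$)
$m = - \frac{84681}{303506}$ ($m = - \frac{\left(122 + 169\right)^{2} \cdot \frac{1}{151753}}{2} = - \frac{291^{2} \cdot \frac{1}{151753}}{2} = - \frac{84681 \cdot \frac{1}{151753}}{2} = \left(- \frac{1}{2}\right) \frac{84681}{151753} = - \frac{84681}{303506} \approx -0.27901$)
$-467480 - m = -467480 - - \frac{84681}{303506} = -467480 + \frac{84681}{303506} = - \frac{141882900199}{303506}$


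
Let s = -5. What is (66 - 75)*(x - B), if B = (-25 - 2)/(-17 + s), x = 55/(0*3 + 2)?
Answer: -2601/11 ≈ -236.45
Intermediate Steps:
x = 55/2 (x = 55/(0 + 2) = 55/2 ≈ 27.500)
B = 27/22 (B = (-25 - 2)/(-17 - 5) = -27/(-22) = -27*(-1/22) = 27/22 ≈ 1.2273)
(66 - 75)*(x - B) = (66 - 75)*(55/2 - 1*27/22) = -9*(55/2 - 27/22) = -9*289/11 = -2601/11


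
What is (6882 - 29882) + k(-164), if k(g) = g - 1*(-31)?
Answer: -23133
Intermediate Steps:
k(g) = 31 + g (k(g) = g + 31 = 31 + g)
(6882 - 29882) + k(-164) = (6882 - 29882) + (31 - 164) = -23000 - 133 = -23133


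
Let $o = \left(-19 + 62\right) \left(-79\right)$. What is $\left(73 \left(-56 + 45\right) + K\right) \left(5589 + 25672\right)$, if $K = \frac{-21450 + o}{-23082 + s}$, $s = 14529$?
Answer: $- \frac{213925650332}{8553} \approx -2.5012 \cdot 10^{7}$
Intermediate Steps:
$o = -3397$ ($o = 43 \left(-79\right) = -3397$)
$K = \frac{24847}{8553}$ ($K = \frac{-21450 - 3397}{-23082 + 14529} = - \frac{24847}{-8553} = \left(-24847\right) \left(- \frac{1}{8553}\right) = \frac{24847}{8553} \approx 2.9051$)
$\left(73 \left(-56 + 45\right) + K\right) \left(5589 + 25672\right) = \left(73 \left(-56 + 45\right) + \frac{24847}{8553}\right) \left(5589 + 25672\right) = \left(73 \left(-11\right) + \frac{24847}{8553}\right) 31261 = \left(-803 + \frac{24847}{8553}\right) 31261 = \left(- \frac{6843212}{8553}\right) 31261 = - \frac{213925650332}{8553}$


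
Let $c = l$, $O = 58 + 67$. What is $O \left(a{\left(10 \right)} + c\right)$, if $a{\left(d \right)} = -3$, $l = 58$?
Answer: $6875$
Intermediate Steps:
$O = 125$
$c = 58$
$O \left(a{\left(10 \right)} + c\right) = 125 \left(-3 + 58\right) = 125 \cdot 55 = 6875$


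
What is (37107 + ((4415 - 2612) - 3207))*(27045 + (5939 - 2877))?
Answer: 1074910221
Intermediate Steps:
(37107 + ((4415 - 2612) - 3207))*(27045 + (5939 - 2877)) = (37107 + (1803 - 3207))*(27045 + 3062) = (37107 - 1404)*30107 = 35703*30107 = 1074910221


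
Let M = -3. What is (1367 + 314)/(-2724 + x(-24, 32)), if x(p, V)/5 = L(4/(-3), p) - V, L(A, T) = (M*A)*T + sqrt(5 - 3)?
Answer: -2827442/5658223 - 8405*sqrt(2)/11316446 ≈ -0.50076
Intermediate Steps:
L(A, T) = sqrt(2) - 3*A*T (L(A, T) = (-3*A)*T + sqrt(5 - 3) = -3*A*T + sqrt(2) = sqrt(2) - 3*A*T)
x(p, V) = -5*V + 5*sqrt(2) + 20*p (x(p, V) = 5*((sqrt(2) - 3*4/(-3)*p) - V) = 5*((sqrt(2) - 3*4*(-1/3)*p) - V) = 5*((sqrt(2) - 3*(-4/3)*p) - V) = 5*((sqrt(2) + 4*p) - V) = 5*(sqrt(2) - V + 4*p) = -5*V + 5*sqrt(2) + 20*p)
(1367 + 314)/(-2724 + x(-24, 32)) = (1367 + 314)/(-2724 + (-5*32 + 5*sqrt(2) + 20*(-24))) = 1681/(-2724 + (-160 + 5*sqrt(2) - 480)) = 1681/(-2724 + (-640 + 5*sqrt(2))) = 1681/(-3364 + 5*sqrt(2))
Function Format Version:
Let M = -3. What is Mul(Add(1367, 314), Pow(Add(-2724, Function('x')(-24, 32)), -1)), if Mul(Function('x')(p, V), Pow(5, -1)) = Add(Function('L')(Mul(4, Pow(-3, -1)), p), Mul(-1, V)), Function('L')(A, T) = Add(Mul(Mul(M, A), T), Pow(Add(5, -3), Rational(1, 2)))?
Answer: Add(Rational(-2827442, 5658223), Mul(Rational(-8405, 11316446), Pow(2, Rational(1, 2)))) ≈ -0.50076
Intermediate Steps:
Function('L')(A, T) = Add(Pow(2, Rational(1, 2)), Mul(-3, A, T)) (Function('L')(A, T) = Add(Mul(Mul(-3, A), T), Pow(Add(5, -3), Rational(1, 2))) = Add(Mul(-3, A, T), Pow(2, Rational(1, 2))) = Add(Pow(2, Rational(1, 2)), Mul(-3, A, T)))
Function('x')(p, V) = Add(Mul(-5, V), Mul(5, Pow(2, Rational(1, 2))), Mul(20, p)) (Function('x')(p, V) = Mul(5, Add(Add(Pow(2, Rational(1, 2)), Mul(-3, Mul(4, Pow(-3, -1)), p)), Mul(-1, V))) = Mul(5, Add(Add(Pow(2, Rational(1, 2)), Mul(-3, Mul(4, Rational(-1, 3)), p)), Mul(-1, V))) = Mul(5, Add(Add(Pow(2, Rational(1, 2)), Mul(-3, Rational(-4, 3), p)), Mul(-1, V))) = Mul(5, Add(Add(Pow(2, Rational(1, 2)), Mul(4, p)), Mul(-1, V))) = Mul(5, Add(Pow(2, Rational(1, 2)), Mul(-1, V), Mul(4, p))) = Add(Mul(-5, V), Mul(5, Pow(2, Rational(1, 2))), Mul(20, p)))
Mul(Add(1367, 314), Pow(Add(-2724, Function('x')(-24, 32)), -1)) = Mul(Add(1367, 314), Pow(Add(-2724, Add(Mul(-5, 32), Mul(5, Pow(2, Rational(1, 2))), Mul(20, -24))), -1)) = Mul(1681, Pow(Add(-2724, Add(-160, Mul(5, Pow(2, Rational(1, 2))), -480)), -1)) = Mul(1681, Pow(Add(-2724, Add(-640, Mul(5, Pow(2, Rational(1, 2))))), -1)) = Mul(1681, Pow(Add(-3364, Mul(5, Pow(2, Rational(1, 2)))), -1))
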